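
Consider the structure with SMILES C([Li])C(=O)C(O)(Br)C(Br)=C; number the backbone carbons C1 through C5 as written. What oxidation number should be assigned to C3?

C3 has one bond to C (0), one bond to C (0), one bond to O (+1), one bond to Br (+1).
Oxidation state = 0 + 0 + 1 + 1 = +2.

+2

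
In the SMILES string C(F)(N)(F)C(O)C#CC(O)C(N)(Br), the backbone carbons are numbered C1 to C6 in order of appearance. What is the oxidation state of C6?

Each bond to a more electronegative atom (O, N, halogen) counts +1, each bond to a less electronegative atom (H, metal, B, Si) counts −1, and each C–C bond counts 0.
C6 has one bond to C (0), one bond to N (+1), one bond to H (-1), one bond to Br (+1).
Oxidation state = 0 + 1 − 1 + 1 = +1.

+1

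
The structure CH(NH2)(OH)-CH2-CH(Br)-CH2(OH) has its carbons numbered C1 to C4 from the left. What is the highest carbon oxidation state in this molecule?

+1

Tallying each carbon's bonds:
C1: 1C, 1H, 1O, 1N → 0 − 1 + 1 + 1 = +1
C2: 2C, 2H → 0 − 2 = -2
C3: 2C, 1H, 1Br → 0 − 1 + 1 = 0
C4: 1C, 2H, 1O → 0 − 2 + 1 = -1
The highest value is +1.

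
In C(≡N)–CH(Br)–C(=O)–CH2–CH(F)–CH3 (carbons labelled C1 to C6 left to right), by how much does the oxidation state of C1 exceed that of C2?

C1: 1C, 3N → 0 + 3 = +3
C2: 2C, 1H, 1Br → 0 − 1 + 1 = 0
Difference: +3 − (0) = +3.

+3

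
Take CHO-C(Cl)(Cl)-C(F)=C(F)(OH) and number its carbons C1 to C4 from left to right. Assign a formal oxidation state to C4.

+2

C4 has a double bond to C (2×0 = 0), one bond to F (+1), one bond to O (+1).
Oxidation state = 0 + 1 + 1 = +2.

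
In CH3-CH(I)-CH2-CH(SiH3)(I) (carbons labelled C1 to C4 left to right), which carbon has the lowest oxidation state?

C1

Each bond to a more electronegative atom (O, N, halogen) counts +1, each bond to a less electronegative atom (H, metal, B, Si) counts −1, and each C–C bond counts 0. Tallying each carbon:
C1: 1C, 3H → 0 − 3 = -3
C2: 2C, 1H, 1I → 0 − 1 + 1 = 0
C3: 2C, 2H → 0 − 2 = -2
C4: 1C, 1H, 1I, 1Si → 0 − 1 + 1 − 1 = -1
The most reduced carbon is C1 at -3.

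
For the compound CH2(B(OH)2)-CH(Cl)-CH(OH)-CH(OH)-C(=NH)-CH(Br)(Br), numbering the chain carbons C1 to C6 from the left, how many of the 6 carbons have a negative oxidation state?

Assign +1 per bond to O/N/halogen, −1 per bond to H or an electropositive element, and 0 per bond to carbon. Tallying each carbon:
C1: 1C, 2H, 1B → 0 − 2 − 1 = -3
C2: 2C, 1H, 1Cl → 0 − 1 + 1 = 0
C3: 2C, 1H, 1O → 0 − 1 + 1 = 0
C4: 2C, 1H, 1O → 0 − 1 + 1 = 0
C5: 2C, 2N → 0 + 2 = +2
C6: 1C, 1H, 2Br → 0 − 1 + 2 = +1
1 carbon (C1) meets the condition.

1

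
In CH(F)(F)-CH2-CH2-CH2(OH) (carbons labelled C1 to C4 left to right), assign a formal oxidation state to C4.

C4 has one bond to C (0), one bond to H (-1), one bond to O (+1), one bond to H (-1).
Oxidation state = 0 − 1 + 1 − 1 = -1.

-1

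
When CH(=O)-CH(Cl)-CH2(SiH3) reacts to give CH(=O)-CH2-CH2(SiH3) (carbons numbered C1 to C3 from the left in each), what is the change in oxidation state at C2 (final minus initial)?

Before: C2 has 2 bonds to C, 1 bond to H, 1 bond to Cl → oxidation state 0.
After: C2 has 2 bonds to C, 2 bonds to H → oxidation state -2.
Δ = -2 − (0) = -2, so this is a reduction at C2.

-2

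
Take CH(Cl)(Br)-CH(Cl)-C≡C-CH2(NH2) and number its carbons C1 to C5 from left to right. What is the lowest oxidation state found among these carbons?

-1

Tallying each carbon's bonds:
C1: 1C, 1H, 1Cl, 1Br → 0 − 1 + 1 + 1 = +1
C2: 2C, 1H, 1Cl → 0 − 1 + 1 = 0
C3: 4C → 0 = 0
C4: 4C → 0 = 0
C5: 1C, 2H, 1N → 0 − 2 + 1 = -1
The lowest value is -1.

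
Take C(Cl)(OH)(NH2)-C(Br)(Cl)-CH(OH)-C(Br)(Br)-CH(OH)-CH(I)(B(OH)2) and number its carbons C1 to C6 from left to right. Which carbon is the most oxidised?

Each bond to a more electronegative atom (O, N, halogen) counts +1, each bond to a less electronegative atom (H, metal, B, Si) counts −1, and each C–C bond counts 0. Tallying each carbon:
C1: 1C, 1O, 1N, 1Cl → 0 + 1 + 1 + 1 = +3
C2: 2C, 1Cl, 1Br → 0 + 1 + 1 = +2
C3: 2C, 1H, 1O → 0 − 1 + 1 = 0
C4: 2C, 2Br → 0 + 2 = +2
C5: 2C, 1H, 1O → 0 − 1 + 1 = 0
C6: 1C, 1H, 1I, 1B → 0 − 1 + 1 − 1 = -1
The most oxidised carbon is C1 at +3.

C1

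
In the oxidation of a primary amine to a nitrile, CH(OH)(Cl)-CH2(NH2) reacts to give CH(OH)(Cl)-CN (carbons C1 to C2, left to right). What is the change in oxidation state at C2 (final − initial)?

+4

Before: C2 has 1 bond to C, 2 bonds to H, 1 bond to N → oxidation state -1.
After: C2 has 1 bond to C, 3 bonds to N → oxidation state +3.
Δ = +3 − (-1) = +4, so this is an oxidation at C2.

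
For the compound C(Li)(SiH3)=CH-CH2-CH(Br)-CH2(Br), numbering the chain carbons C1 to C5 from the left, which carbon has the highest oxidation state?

C4

Assign +1 per bond to O/N/halogen, −1 per bond to H or an electropositive element, and 0 per bond to carbon. Tallying each carbon:
C1: 2C, 1Li, 1Si → 0 − 1 − 1 = -2
C2: 3C, 1H → 0 − 1 = -1
C3: 2C, 2H → 0 − 2 = -2
C4: 2C, 1H, 1Br → 0 − 1 + 1 = 0
C5: 1C, 2H, 1Br → 0 − 2 + 1 = -1
The most oxidised carbon is C4 at 0.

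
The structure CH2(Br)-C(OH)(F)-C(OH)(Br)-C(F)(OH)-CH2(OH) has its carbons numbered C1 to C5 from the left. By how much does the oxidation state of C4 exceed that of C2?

C4: 2C, 1O, 1F → 0 + 1 + 1 = +2
C2: 2C, 1O, 1F → 0 + 1 + 1 = +2
Difference: +2 − (+2) = 0.

0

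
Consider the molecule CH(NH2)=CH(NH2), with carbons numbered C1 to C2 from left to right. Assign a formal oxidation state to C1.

Each bond to a more electronegative atom (O, N, halogen) counts +1, each bond to a less electronegative atom (H, metal, B, Si) counts −1, and each C–C bond counts 0.
C1 has a double bond to C (2×0 = 0), one bond to N (+1), one bond to H (-1).
Oxidation state = 0 + 1 − 1 = 0.

0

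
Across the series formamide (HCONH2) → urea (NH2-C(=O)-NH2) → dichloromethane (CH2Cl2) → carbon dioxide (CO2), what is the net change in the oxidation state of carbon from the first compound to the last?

+2

Carbon oxidation states along the series — formamide: +2, urea: +4, dichloromethane: 0, carbon dioxide: +4.
Net change = +4 − (+2) = +2.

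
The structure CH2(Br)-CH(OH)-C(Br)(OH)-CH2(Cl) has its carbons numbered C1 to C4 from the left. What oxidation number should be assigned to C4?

Assign +1 per bond to O/N/halogen, −1 per bond to H or an electropositive element, and 0 per bond to carbon.
C4 has one bond to C (0), one bond to H (-1), one bond to H (-1), one bond to Cl (+1).
Oxidation state = 0 − 1 − 1 + 1 = -1.

-1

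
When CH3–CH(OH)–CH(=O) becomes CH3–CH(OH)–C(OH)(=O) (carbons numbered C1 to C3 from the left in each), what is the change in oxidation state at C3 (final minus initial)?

+2

Before: C3 has 1 bond to C, 1 bond to H, 2 bonds to O → oxidation state +1.
After: C3 has 1 bond to C, 3 bonds to O → oxidation state +3.
Δ = +3 − (+1) = +2, so this is an oxidation at C3.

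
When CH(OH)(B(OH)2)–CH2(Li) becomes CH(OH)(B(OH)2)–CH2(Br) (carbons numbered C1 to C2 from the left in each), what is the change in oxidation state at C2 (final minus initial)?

+2

Before: C2 has 1 bond to C, 2 bonds to H, 1 bond to Li → oxidation state -3.
After: C2 has 1 bond to C, 2 bonds to H, 1 bond to Br → oxidation state -1.
Δ = -1 − (-3) = +2, so this is an oxidation at C2.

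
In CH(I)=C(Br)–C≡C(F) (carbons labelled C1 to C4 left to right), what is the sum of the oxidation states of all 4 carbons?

+2

Tallying each carbon's bonds:
C1: 2C, 1H, 1I → 0 − 1 + 1 = 0
C2: 3C, 1Br → 0 + 1 = +1
C3: 4C → 0 = 0
C4: 3C, 1F → 0 + 1 = +1
Sum = 0 + 1 + 0 + 1 = +2.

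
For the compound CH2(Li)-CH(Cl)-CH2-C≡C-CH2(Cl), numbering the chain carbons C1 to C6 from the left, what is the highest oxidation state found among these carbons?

Each bond to a more electronegative atom (O, N, halogen) counts +1, each bond to a less electronegative atom (H, metal, B, Si) counts −1, and each C–C bond counts 0. Tallying each carbon:
C1: 1C, 2H, 1Li → 0 − 2 − 1 = -3
C2: 2C, 1H, 1Cl → 0 − 1 + 1 = 0
C3: 2C, 2H → 0 − 2 = -2
C4: 4C → 0 = 0
C5: 4C → 0 = 0
C6: 1C, 2H, 1Cl → 0 − 2 + 1 = -1
The highest value is 0.

0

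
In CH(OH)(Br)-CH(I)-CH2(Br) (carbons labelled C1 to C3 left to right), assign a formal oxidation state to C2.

0

C2 has one bond to C (0), one bond to C (0), one bond to I (+1), one bond to H (-1).
Oxidation state = 0 + 0 + 1 − 1 = 0.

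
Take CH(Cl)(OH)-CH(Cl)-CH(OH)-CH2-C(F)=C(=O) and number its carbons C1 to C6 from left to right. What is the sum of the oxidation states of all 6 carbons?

Count +1 for every bond to an atom more electronegative than carbon and −1 for every bond to one less electronegative; C–C bonds are 0. Tallying each carbon:
C1: 1C, 1H, 1O, 1Cl → 0 − 1 + 1 + 1 = +1
C2: 2C, 1H, 1Cl → 0 − 1 + 1 = 0
C3: 2C, 1H, 1O → 0 − 1 + 1 = 0
C4: 2C, 2H → 0 − 2 = -2
C5: 3C, 1F → 0 + 1 = +1
C6: 2C, 2O → 0 + 2 = +2
Sum = +1 + 0 + 0 − 2 + 1 + 2 = +2.

+2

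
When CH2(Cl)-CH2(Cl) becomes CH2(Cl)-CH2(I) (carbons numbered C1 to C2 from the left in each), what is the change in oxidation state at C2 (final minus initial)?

Before: C2 has 1 bond to C, 2 bonds to H, 1 bond to Cl → oxidation state -1.
After: C2 has 1 bond to C, 2 bonds to H, 1 bond to I → oxidation state -1.
Δ = -1 − (-1) = 0, so no net redox change at C2.

0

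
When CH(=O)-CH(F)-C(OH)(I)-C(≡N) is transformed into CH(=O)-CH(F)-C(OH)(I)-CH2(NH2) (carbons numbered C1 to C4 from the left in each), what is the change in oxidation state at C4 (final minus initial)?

Before: C4 has 1 bond to C, 3 bonds to N → oxidation state +3.
After: C4 has 1 bond to C, 2 bonds to H, 1 bond to N → oxidation state -1.
Δ = -1 − (+3) = -4, so this is a reduction at C4.

-4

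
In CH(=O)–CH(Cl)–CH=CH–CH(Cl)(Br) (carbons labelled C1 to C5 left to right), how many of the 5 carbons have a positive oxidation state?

Count +1 for every bond to an atom more electronegative than carbon and −1 for every bond to one less electronegative; C–C bonds are 0. Tallying each carbon:
C1: 1C, 1H, 2O → 0 − 1 + 2 = +1
C2: 2C, 1H, 1Cl → 0 − 1 + 1 = 0
C3: 3C, 1H → 0 − 1 = -1
C4: 3C, 1H → 0 − 1 = -1
C5: 1C, 1H, 1Cl, 1Br → 0 − 1 + 1 + 1 = +1
2 carbons (C1, C5) meet the condition.

2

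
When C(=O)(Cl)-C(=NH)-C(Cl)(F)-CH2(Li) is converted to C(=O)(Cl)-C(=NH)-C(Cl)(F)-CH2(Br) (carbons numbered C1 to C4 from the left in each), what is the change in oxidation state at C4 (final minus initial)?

Before: C4 has 1 bond to C, 2 bonds to H, 1 bond to Li → oxidation state -3.
After: C4 has 1 bond to C, 2 bonds to H, 1 bond to Br → oxidation state -1.
Δ = -1 − (-3) = +2, so this is an oxidation at C4.

+2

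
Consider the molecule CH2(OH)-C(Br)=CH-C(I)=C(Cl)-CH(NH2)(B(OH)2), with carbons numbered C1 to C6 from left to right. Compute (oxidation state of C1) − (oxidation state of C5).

C1: 1C, 2H, 1O → 0 − 2 + 1 = -1
C5: 3C, 1Cl → 0 + 1 = +1
Difference: -1 − (+1) = -2.

-2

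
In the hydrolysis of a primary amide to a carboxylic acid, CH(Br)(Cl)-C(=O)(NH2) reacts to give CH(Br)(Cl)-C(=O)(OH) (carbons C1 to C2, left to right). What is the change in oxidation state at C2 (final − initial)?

0

Before: C2 has 1 bond to C, 2 bonds to O, 1 bond to N → oxidation state +3.
After: C2 has 1 bond to C, 3 bonds to O → oxidation state +3.
Δ = +3 − (+3) = 0, so no net redox change at C2.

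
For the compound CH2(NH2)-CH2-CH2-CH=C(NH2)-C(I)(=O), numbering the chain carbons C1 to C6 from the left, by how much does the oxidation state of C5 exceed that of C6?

C5: 3C, 1N → 0 + 1 = +1
C6: 1C, 2O, 1I → 0 + 2 + 1 = +3
Difference: +1 − (+3) = -2.

-2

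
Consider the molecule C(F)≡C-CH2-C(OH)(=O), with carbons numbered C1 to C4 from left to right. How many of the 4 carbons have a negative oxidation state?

Tallying each carbon's bonds:
C1: 3C, 1F → 0 + 1 = +1
C2: 4C → 0 = 0
C3: 2C, 2H → 0 − 2 = -2
C4: 1C, 3O → 0 + 3 = +3
1 carbon (C3) meets the condition.

1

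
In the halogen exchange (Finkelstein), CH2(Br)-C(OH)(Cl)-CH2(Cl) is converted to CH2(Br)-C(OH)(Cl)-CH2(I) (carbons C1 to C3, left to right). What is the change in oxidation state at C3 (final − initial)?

Before: C3 has 1 bond to C, 2 bonds to H, 1 bond to Cl → oxidation state -1.
After: C3 has 1 bond to C, 2 bonds to H, 1 bond to I → oxidation state -1.
Δ = -1 − (-1) = 0, so no net redox change at C3.

0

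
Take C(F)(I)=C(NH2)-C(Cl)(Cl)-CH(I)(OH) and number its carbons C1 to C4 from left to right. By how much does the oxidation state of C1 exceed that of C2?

C1: 2C, 1F, 1I → 0 + 1 + 1 = +2
C2: 3C, 1N → 0 + 1 = +1
Difference: +2 − (+1) = +1.

+1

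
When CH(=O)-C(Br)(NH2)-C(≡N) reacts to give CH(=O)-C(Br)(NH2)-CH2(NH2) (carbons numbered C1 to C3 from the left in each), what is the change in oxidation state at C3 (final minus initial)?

Before: C3 has 1 bond to C, 3 bonds to N → oxidation state +3.
After: C3 has 1 bond to C, 2 bonds to H, 1 bond to N → oxidation state -1.
Δ = -1 − (+3) = -4, so this is a reduction at C3.

-4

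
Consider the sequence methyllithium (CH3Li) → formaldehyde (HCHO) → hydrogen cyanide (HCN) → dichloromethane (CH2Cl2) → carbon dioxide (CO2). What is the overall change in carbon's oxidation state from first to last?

+8

Carbon oxidation states along the series — methyllithium: -4, formaldehyde: 0, hydrogen cyanide: +2, dichloromethane: 0, carbon dioxide: +4.
Net change = +4 − (-4) = +8.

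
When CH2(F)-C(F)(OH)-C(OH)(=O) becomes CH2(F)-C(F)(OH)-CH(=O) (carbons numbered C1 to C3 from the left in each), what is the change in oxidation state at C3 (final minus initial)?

Before: C3 has 1 bond to C, 3 bonds to O → oxidation state +3.
After: C3 has 1 bond to C, 1 bond to H, 2 bonds to O → oxidation state +1.
Δ = +1 − (+3) = -2, so this is a reduction at C3.

-2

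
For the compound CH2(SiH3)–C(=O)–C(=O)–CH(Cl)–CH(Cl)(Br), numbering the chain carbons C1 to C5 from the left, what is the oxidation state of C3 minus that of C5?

+1

C3: 2C, 2O → 0 + 2 = +2
C5: 1C, 1H, 1Cl, 1Br → 0 − 1 + 1 + 1 = +1
Difference: +2 − (+1) = +1.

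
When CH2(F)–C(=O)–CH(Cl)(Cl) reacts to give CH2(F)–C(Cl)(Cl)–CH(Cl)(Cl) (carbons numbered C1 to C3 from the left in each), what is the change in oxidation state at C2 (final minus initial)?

0

Before: C2 has 2 bonds to C, 2 bonds to O → oxidation state +2.
After: C2 has 2 bonds to C, 2 bonds to Cl → oxidation state +2.
Δ = +2 − (+2) = 0, so no net redox change at C2.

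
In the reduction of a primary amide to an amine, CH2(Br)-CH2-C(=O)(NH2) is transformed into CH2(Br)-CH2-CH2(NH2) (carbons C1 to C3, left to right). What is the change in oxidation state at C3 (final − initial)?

-4

Before: C3 has 1 bond to C, 2 bonds to O, 1 bond to N → oxidation state +3.
After: C3 has 1 bond to C, 2 bonds to H, 1 bond to N → oxidation state -1.
Δ = -1 − (+3) = -4, so this is a reduction at C3.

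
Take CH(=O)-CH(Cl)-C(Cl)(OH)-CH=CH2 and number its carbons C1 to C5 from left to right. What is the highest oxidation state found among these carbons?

Each bond to a more electronegative atom (O, N, halogen) counts +1, each bond to a less electronegative atom (H, metal, B, Si) counts −1, and each C–C bond counts 0. Tallying each carbon:
C1: 1C, 1H, 2O → 0 − 1 + 2 = +1
C2: 2C, 1H, 1Cl → 0 − 1 + 1 = 0
C3: 2C, 1O, 1Cl → 0 + 1 + 1 = +2
C4: 3C, 1H → 0 − 1 = -1
C5: 2C, 2H → 0 − 2 = -2
The highest value is +2.

+2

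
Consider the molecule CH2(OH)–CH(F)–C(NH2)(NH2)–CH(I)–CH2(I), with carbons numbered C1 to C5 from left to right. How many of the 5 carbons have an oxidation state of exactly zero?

2

Count +1 for every bond to an atom more electronegative than carbon and −1 for every bond to one less electronegative; C–C bonds are 0. Tallying each carbon:
C1: 1C, 2H, 1O → 0 − 2 + 1 = -1
C2: 2C, 1H, 1F → 0 − 1 + 1 = 0
C3: 2C, 2N → 0 + 2 = +2
C4: 2C, 1H, 1I → 0 − 1 + 1 = 0
C5: 1C, 2H, 1I → 0 − 2 + 1 = -1
2 carbons (C2, C4) meet the condition.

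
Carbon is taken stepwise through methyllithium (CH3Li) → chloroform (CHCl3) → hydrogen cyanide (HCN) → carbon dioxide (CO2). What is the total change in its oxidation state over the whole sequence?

+8

Carbon oxidation states along the series — methyllithium: -4, chloroform: +2, hydrogen cyanide: +2, carbon dioxide: +4.
Net change = +4 − (-4) = +8.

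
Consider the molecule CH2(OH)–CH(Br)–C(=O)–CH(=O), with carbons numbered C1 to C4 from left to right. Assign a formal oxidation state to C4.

+1

C4 has one bond to C (0), one bond to H (-1), a double bond to O (2×+1 = +2).
Oxidation state = 0 − 1 + 2 = +1.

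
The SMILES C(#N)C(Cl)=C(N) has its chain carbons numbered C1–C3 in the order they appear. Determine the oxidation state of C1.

+3

Assign +1 per bond to O/N/halogen, −1 per bond to H or an electropositive element, and 0 per bond to carbon.
C1 has one bond to C (0), a triple bond to N (3×+1 = +3).
Oxidation state = 0 + 3 = +3.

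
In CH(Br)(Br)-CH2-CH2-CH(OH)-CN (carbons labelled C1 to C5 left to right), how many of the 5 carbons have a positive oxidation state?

Tallying each carbon's bonds:
C1: 1C, 1H, 2Br → 0 − 1 + 2 = +1
C2: 2C, 2H → 0 − 2 = -2
C3: 2C, 2H → 0 − 2 = -2
C4: 2C, 1H, 1O → 0 − 1 + 1 = 0
C5: 1C, 3N → 0 + 3 = +3
2 carbons (C1, C5) meet the condition.

2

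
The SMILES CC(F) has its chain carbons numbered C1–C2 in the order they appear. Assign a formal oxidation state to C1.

-3

Each bond to a more electronegative atom (O, N, halogen) counts +1, each bond to a less electronegative atom (H, metal, B, Si) counts −1, and each C–C bond counts 0.
C1 has one bond to C (0), one bond to H (-1), one bond to H (-1), one bond to H (-1).
Oxidation state = 0 − 1 − 1 − 1 = -3.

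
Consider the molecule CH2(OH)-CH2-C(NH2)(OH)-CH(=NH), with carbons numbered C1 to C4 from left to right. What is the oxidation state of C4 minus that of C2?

+3

C4: 1C, 1H, 2N → 0 − 1 + 2 = +1
C2: 2C, 2H → 0 − 2 = -2
Difference: +1 − (-2) = +3.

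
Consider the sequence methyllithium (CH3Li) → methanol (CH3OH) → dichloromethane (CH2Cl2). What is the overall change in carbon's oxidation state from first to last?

Carbon oxidation states along the series — methyllithium: -4, methanol: -2, dichloromethane: 0.
Net change = 0 − (-4) = +4.

+4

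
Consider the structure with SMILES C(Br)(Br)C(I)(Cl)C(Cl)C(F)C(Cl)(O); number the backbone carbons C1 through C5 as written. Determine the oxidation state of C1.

+1

Bonds to more-electronegative neighbours contribute +1 each, bonds to H or metals contribute −1 each, and C–C bonds contribute 0.
C1 has one bond to C (0), one bond to Br (+1), one bond to H (-1), one bond to Br (+1).
Oxidation state = 0 + 1 − 1 + 1 = +1.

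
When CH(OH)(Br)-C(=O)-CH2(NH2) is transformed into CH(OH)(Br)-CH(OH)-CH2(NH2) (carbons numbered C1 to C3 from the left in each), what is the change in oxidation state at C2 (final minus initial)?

-2

Before: C2 has 2 bonds to C, 2 bonds to O → oxidation state +2.
After: C2 has 2 bonds to C, 1 bond to H, 1 bond to O → oxidation state 0.
Δ = 0 − (+2) = -2, so this is a reduction at C2.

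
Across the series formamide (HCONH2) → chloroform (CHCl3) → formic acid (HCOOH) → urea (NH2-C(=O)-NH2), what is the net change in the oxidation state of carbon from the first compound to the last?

Carbon oxidation states along the series — formamide: +2, chloroform: +2, formic acid: +2, urea: +4.
Net change = +4 − (+2) = +2.

+2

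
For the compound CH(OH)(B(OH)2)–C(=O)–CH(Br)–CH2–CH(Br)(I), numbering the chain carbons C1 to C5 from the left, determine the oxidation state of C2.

+2

Assign +1 per bond to O/N/halogen, −1 per bond to H or an electropositive element, and 0 per bond to carbon.
C2 has one bond to C (0), one bond to C (0), a double bond to O (2×+1 = +2).
Oxidation state = 0 + 0 + 2 = +2.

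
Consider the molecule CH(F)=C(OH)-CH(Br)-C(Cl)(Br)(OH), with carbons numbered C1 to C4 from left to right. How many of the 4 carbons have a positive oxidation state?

2

Assign +1 per bond to O/N/halogen, −1 per bond to H or an electropositive element, and 0 per bond to carbon. Tallying each carbon:
C1: 2C, 1H, 1F → 0 − 1 + 1 = 0
C2: 3C, 1O → 0 + 1 = +1
C3: 2C, 1H, 1Br → 0 − 1 + 1 = 0
C4: 1C, 1O, 1Cl, 1Br → 0 + 1 + 1 + 1 = +3
2 carbons (C2, C4) meet the condition.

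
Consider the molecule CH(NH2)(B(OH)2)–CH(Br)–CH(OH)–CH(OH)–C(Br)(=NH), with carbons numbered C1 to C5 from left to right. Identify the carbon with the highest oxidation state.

C5

Tallying each carbon's bonds:
C1: 1C, 1H, 1N, 1B → 0 − 1 + 1 − 1 = -1
C2: 2C, 1H, 1Br → 0 − 1 + 1 = 0
C3: 2C, 1H, 1O → 0 − 1 + 1 = 0
C4: 2C, 1H, 1O → 0 − 1 + 1 = 0
C5: 1C, 2N, 1Br → 0 + 2 + 1 = +3
The most oxidised carbon is C5 at +3.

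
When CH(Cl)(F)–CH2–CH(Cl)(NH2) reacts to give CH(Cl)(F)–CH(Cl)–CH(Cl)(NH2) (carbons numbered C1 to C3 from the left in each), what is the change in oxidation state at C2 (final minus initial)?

+2

Before: C2 has 2 bonds to C, 2 bonds to H → oxidation state -2.
After: C2 has 2 bonds to C, 1 bond to H, 1 bond to Cl → oxidation state 0.
Δ = 0 − (-2) = +2, so this is an oxidation at C2.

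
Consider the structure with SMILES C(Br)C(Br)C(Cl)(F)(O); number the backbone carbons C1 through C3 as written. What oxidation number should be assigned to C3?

+3

C3 has one bond to C (0), one bond to Cl (+1), one bond to F (+1), one bond to O (+1).
Oxidation state = 0 + 1 + 1 + 1 = +3.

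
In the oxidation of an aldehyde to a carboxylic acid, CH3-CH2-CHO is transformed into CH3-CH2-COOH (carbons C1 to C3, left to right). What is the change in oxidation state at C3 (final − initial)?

+2

Before: C3 has 1 bond to C, 1 bond to H, 2 bonds to O → oxidation state +1.
After: C3 has 1 bond to C, 3 bonds to O → oxidation state +3.
Δ = +3 − (+1) = +2, so this is an oxidation at C3.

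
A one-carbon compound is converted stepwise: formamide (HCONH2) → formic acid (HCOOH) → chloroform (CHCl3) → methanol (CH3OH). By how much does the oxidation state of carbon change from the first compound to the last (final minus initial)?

-4

Carbon oxidation states along the series — formamide: +2, formic acid: +2, chloroform: +2, methanol: -2.
Net change = -2 − (+2) = -4.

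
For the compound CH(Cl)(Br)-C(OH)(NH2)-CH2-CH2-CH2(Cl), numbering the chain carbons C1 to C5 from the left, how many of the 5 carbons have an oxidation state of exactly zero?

0

Assign +1 per bond to O/N/halogen, −1 per bond to H or an electropositive element, and 0 per bond to carbon. Tallying each carbon:
C1: 1C, 1H, 1Cl, 1Br → 0 − 1 + 1 + 1 = +1
C2: 2C, 1O, 1N → 0 + 1 + 1 = +2
C3: 2C, 2H → 0 − 2 = -2
C4: 2C, 2H → 0 − 2 = -2
C5: 1C, 2H, 1Cl → 0 − 2 + 1 = -1
0 carbons meet the condition.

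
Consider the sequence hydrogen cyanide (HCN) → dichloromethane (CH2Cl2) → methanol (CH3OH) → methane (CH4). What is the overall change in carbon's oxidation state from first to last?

-6

Carbon oxidation states along the series — hydrogen cyanide: +2, dichloromethane: 0, methanol: -2, methane: -4.
Net change = -4 − (+2) = -6.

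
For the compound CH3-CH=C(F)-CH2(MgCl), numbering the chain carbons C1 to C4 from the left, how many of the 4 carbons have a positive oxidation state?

1

Tallying each carbon's bonds:
C1: 1C, 3H → 0 − 3 = -3
C2: 3C, 1H → 0 − 1 = -1
C3: 3C, 1F → 0 + 1 = +1
C4: 1C, 2H, 1Mg → 0 − 2 − 1 = -3
1 carbon (C3) meets the condition.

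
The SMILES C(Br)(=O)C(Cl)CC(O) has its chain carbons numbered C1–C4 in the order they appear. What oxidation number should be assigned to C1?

+3

Count +1 for every bond to an atom more electronegative than carbon and −1 for every bond to one less electronegative; C–C bonds are 0.
C1 has one bond to C (0), one bond to Br (+1), a double bond to O (2×+1 = +2).
Oxidation state = 0 + 1 + 2 = +3.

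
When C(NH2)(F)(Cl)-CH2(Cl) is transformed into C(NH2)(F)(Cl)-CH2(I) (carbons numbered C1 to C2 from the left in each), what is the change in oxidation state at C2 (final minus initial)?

0

Before: C2 has 1 bond to C, 2 bonds to H, 1 bond to Cl → oxidation state -1.
After: C2 has 1 bond to C, 2 bonds to H, 1 bond to I → oxidation state -1.
Δ = -1 − (-1) = 0, so no net redox change at C2.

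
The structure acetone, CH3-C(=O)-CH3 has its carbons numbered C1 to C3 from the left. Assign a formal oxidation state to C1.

C1 has one bond to H (-1), one bond to H (-1), one bond to H (-1), one bond to C (0).
Oxidation state = -1 − 1 − 1 + 0 = -3.

-3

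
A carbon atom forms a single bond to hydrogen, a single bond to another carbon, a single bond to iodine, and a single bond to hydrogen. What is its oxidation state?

-1

Bonds to more-electronegative neighbours contribute +1 each, bonds to H or metals contribute −1 each, and C–C bonds contribute 0.
The carbon has one bond to C (0), one bond to H (-1), one bond to H (-1), one bond to I (+1).
Oxidation state = 0 − 1 − 1 + 1 = -1.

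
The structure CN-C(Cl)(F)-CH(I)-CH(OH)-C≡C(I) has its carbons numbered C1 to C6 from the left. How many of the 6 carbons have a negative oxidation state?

Bonds to more-electronegative neighbours contribute +1 each, bonds to H or metals contribute −1 each, and C–C bonds contribute 0. Tallying each carbon:
C1: 1C, 3N → 0 + 3 = +3
C2: 2C, 1F, 1Cl → 0 + 1 + 1 = +2
C3: 2C, 1H, 1I → 0 − 1 + 1 = 0
C4: 2C, 1H, 1O → 0 − 1 + 1 = 0
C5: 4C → 0 = 0
C6: 3C, 1I → 0 + 1 = +1
0 carbons meet the condition.

0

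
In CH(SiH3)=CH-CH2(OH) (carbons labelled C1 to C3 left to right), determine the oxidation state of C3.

-1

C3 has one bond to C (0), one bond to H (-1), one bond to O (+1), one bond to H (-1).
Oxidation state = 0 − 1 + 1 − 1 = -1.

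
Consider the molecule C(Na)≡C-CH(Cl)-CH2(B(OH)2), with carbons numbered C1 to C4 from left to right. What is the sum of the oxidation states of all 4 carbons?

Tallying each carbon's bonds:
C1: 3C, 1Na → 0 − 1 = -1
C2: 4C → 0 = 0
C3: 2C, 1H, 1Cl → 0 − 1 + 1 = 0
C4: 1C, 2H, 1B → 0 − 2 − 1 = -3
Sum = -1 + 0 + 0 − 3 = -4.

-4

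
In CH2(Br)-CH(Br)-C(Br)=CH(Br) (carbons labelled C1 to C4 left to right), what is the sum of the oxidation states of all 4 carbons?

0

Bonds to more-electronegative neighbours contribute +1 each, bonds to H or metals contribute −1 each, and C–C bonds contribute 0. Tallying each carbon:
C1: 1C, 2H, 1Br → 0 − 2 + 1 = -1
C2: 2C, 1H, 1Br → 0 − 1 + 1 = 0
C3: 3C, 1Br → 0 + 1 = +1
C4: 2C, 1H, 1Br → 0 − 1 + 1 = 0
Sum = -1 + 0 + 1 + 0 = 0.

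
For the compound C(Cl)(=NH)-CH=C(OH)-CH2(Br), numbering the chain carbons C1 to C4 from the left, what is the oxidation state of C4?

C4 has one bond to C (0), one bond to H (-1), one bond to H (-1), one bond to Br (+1).
Oxidation state = 0 − 1 − 1 + 1 = -1.

-1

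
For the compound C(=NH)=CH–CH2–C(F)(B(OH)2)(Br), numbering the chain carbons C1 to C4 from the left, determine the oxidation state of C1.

+2

C1 has a double bond to C (2×0 = 0), a double bond to N (2×+1 = +2).
Oxidation state = 0 + 2 = +2.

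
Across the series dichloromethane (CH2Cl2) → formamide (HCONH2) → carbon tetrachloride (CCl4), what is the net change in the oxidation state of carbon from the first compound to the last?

+4

Carbon oxidation states along the series — dichloromethane: 0, formamide: +2, carbon tetrachloride: +4.
Net change = +4 − (0) = +4.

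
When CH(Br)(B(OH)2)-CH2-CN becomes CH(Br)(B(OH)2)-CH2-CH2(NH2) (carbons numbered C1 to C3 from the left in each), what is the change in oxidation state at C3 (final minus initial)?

-4

Before: C3 has 1 bond to C, 3 bonds to N → oxidation state +3.
After: C3 has 1 bond to C, 2 bonds to H, 1 bond to N → oxidation state -1.
Δ = -1 − (+3) = -4, so this is a reduction at C3.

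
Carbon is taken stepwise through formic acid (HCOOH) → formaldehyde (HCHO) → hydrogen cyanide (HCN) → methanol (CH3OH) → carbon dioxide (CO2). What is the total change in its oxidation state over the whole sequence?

+2

Carbon oxidation states along the series — formic acid: +2, formaldehyde: 0, hydrogen cyanide: +2, methanol: -2, carbon dioxide: +4.
Net change = +4 − (+2) = +2.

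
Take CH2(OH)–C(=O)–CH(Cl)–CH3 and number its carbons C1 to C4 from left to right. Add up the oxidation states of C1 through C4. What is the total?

Tallying each carbon's bonds:
C1: 1C, 2H, 1O → 0 − 2 + 1 = -1
C2: 2C, 2O → 0 + 2 = +2
C3: 2C, 1H, 1Cl → 0 − 1 + 1 = 0
C4: 1C, 3H → 0 − 3 = -3
Sum = -1 + 2 + 0 − 3 = -2.

-2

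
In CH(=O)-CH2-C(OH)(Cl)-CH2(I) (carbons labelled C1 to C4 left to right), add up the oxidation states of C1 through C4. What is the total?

0

Count +1 for every bond to an atom more electronegative than carbon and −1 for every bond to one less electronegative; C–C bonds are 0. Tallying each carbon:
C1: 1C, 1H, 2O → 0 − 1 + 2 = +1
C2: 2C, 2H → 0 − 2 = -2
C3: 2C, 1O, 1Cl → 0 + 1 + 1 = +2
C4: 1C, 2H, 1I → 0 − 2 + 1 = -1
Sum = +1 − 2 + 2 − 1 = 0.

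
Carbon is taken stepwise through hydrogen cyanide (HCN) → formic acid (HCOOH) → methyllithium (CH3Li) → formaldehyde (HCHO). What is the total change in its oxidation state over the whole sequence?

-2

Carbon oxidation states along the series — hydrogen cyanide: +2, formic acid: +2, methyllithium: -4, formaldehyde: 0.
Net change = 0 − (+2) = -2.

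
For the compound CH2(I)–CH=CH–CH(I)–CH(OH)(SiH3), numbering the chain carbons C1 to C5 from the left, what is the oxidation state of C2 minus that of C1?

0

C2: 3C, 1H → 0 − 1 = -1
C1: 1C, 2H, 1I → 0 − 2 + 1 = -1
Difference: -1 − (-1) = 0.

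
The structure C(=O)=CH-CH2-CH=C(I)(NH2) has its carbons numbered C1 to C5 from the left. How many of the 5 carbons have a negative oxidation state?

3

Bonds to more-electronegative neighbours contribute +1 each, bonds to H or metals contribute −1 each, and C–C bonds contribute 0. Tallying each carbon:
C1: 2C, 2O → 0 + 2 = +2
C2: 3C, 1H → 0 − 1 = -1
C3: 2C, 2H → 0 − 2 = -2
C4: 3C, 1H → 0 − 1 = -1
C5: 2C, 1N, 1I → 0 + 1 + 1 = +2
3 carbons (C2, C3, C4) meet the condition.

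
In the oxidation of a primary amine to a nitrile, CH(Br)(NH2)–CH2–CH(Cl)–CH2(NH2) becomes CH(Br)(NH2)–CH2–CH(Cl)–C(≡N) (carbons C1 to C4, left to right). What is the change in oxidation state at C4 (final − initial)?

+4

Before: C4 has 1 bond to C, 2 bonds to H, 1 bond to N → oxidation state -1.
After: C4 has 1 bond to C, 3 bonds to N → oxidation state +3.
Δ = +3 − (-1) = +4, so this is an oxidation at C4.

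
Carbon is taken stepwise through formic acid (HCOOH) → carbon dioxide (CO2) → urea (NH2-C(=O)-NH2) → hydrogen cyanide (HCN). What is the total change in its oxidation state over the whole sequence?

Carbon oxidation states along the series — formic acid: +2, carbon dioxide: +4, urea: +4, hydrogen cyanide: +2.
Net change = +2 − (+2) = 0.

0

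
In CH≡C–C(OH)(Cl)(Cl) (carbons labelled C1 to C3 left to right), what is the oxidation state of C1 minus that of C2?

C1: 3C, 1H → 0 − 1 = -1
C2: 4C → 0 = 0
Difference: -1 − (0) = -1.

-1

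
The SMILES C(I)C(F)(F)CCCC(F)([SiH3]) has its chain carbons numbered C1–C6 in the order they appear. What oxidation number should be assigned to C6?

-1

C6 has one bond to C (0), one bond to H (-1), one bond to F (+1), one bond to Si (-1).
Oxidation state = 0 − 1 + 1 − 1 = -1.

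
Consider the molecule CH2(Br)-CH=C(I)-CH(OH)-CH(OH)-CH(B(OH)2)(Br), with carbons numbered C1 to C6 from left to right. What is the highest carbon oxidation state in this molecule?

+1

Count +1 for every bond to an atom more electronegative than carbon and −1 for every bond to one less electronegative; C–C bonds are 0. Tallying each carbon:
C1: 1C, 2H, 1Br → 0 − 2 + 1 = -1
C2: 3C, 1H → 0 − 1 = -1
C3: 3C, 1I → 0 + 1 = +1
C4: 2C, 1H, 1O → 0 − 1 + 1 = 0
C5: 2C, 1H, 1O → 0 − 1 + 1 = 0
C6: 1C, 1H, 1Br, 1B → 0 − 1 + 1 − 1 = -1
The highest value is +1.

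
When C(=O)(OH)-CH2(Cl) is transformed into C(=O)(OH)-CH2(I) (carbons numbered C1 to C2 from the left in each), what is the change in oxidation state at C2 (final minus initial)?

Before: C2 has 1 bond to C, 2 bonds to H, 1 bond to Cl → oxidation state -1.
After: C2 has 1 bond to C, 2 bonds to H, 1 bond to I → oxidation state -1.
Δ = -1 − (-1) = 0, so no net redox change at C2.

0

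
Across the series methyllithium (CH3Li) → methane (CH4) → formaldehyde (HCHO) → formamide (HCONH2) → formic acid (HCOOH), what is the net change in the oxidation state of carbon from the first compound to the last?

Carbon oxidation states along the series — methyllithium: -4, methane: -4, formaldehyde: 0, formamide: +2, formic acid: +2.
Net change = +2 − (-4) = +6.

+6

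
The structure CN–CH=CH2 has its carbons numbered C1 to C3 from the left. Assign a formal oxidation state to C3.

Count +1 for every bond to an atom more electronegative than carbon and −1 for every bond to one less electronegative; C–C bonds are 0.
C3 has a double bond to C (2×0 = 0), one bond to H (-1), one bond to H (-1).
Oxidation state = 0 − 1 − 1 = -2.

-2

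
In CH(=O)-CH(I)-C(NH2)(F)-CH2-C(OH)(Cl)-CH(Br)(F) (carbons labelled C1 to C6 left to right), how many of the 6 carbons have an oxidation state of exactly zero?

1

Tallying each carbon's bonds:
C1: 1C, 1H, 2O → 0 − 1 + 2 = +1
C2: 2C, 1H, 1I → 0 − 1 + 1 = 0
C3: 2C, 1N, 1F → 0 + 1 + 1 = +2
C4: 2C, 2H → 0 − 2 = -2
C5: 2C, 1O, 1Cl → 0 + 1 + 1 = +2
C6: 1C, 1H, 1F, 1Br → 0 − 1 + 1 + 1 = +1
1 carbon (C2) meets the condition.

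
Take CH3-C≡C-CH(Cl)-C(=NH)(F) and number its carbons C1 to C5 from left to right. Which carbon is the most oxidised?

Bonds to more-electronegative neighbours contribute +1 each, bonds to H or metals contribute −1 each, and C–C bonds contribute 0. Tallying each carbon:
C1: 1C, 3H → 0 − 3 = -3
C2: 4C → 0 = 0
C3: 4C → 0 = 0
C4: 2C, 1H, 1Cl → 0 − 1 + 1 = 0
C5: 1C, 2N, 1F → 0 + 2 + 1 = +3
The most oxidised carbon is C5 at +3.

C5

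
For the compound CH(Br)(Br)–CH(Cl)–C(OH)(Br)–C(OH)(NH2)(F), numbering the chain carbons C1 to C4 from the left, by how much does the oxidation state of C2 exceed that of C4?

C2: 2C, 1H, 1Cl → 0 − 1 + 1 = 0
C4: 1C, 1O, 1N, 1F → 0 + 1 + 1 + 1 = +3
Difference: 0 − (+3) = -3.

-3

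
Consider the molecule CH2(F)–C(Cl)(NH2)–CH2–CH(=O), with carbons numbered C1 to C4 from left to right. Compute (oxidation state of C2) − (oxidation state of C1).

C2: 2C, 1N, 1Cl → 0 + 1 + 1 = +2
C1: 1C, 2H, 1F → 0 − 2 + 1 = -1
Difference: +2 − (-1) = +3.

+3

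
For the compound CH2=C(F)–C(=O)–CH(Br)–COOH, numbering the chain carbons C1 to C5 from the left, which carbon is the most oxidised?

Assign +1 per bond to O/N/halogen, −1 per bond to H or an electropositive element, and 0 per bond to carbon. Tallying each carbon:
C1: 2C, 2H → 0 − 2 = -2
C2: 3C, 1F → 0 + 1 = +1
C3: 2C, 2O → 0 + 2 = +2
C4: 2C, 1H, 1Br → 0 − 1 + 1 = 0
C5: 1C, 3O → 0 + 3 = +3
The most oxidised carbon is C5 at +3.

C5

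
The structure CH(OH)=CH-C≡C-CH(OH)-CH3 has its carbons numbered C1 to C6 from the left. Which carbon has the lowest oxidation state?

Tallying each carbon's bonds:
C1: 2C, 1H, 1O → 0 − 1 + 1 = 0
C2: 3C, 1H → 0 − 1 = -1
C3: 4C → 0 = 0
C4: 4C → 0 = 0
C5: 2C, 1H, 1O → 0 − 1 + 1 = 0
C6: 1C, 3H → 0 − 3 = -3
The most reduced carbon is C6 at -3.

C6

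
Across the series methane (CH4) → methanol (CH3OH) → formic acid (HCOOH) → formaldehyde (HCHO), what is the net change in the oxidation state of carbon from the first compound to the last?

Carbon oxidation states along the series — methane: -4, methanol: -2, formic acid: +2, formaldehyde: 0.
Net change = 0 − (-4) = +4.

+4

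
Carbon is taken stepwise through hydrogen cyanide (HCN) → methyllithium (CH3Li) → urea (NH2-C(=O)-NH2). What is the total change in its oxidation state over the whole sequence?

+2

Carbon oxidation states along the series — hydrogen cyanide: +2, methyllithium: -4, urea: +4.
Net change = +4 − (+2) = +2.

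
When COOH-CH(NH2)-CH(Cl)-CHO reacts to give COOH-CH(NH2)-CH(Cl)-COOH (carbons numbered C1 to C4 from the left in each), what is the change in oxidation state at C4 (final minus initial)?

+2

Before: C4 has 1 bond to C, 1 bond to H, 2 bonds to O → oxidation state +1.
After: C4 has 1 bond to C, 3 bonds to O → oxidation state +3.
Δ = +3 − (+1) = +2, so this is an oxidation at C4.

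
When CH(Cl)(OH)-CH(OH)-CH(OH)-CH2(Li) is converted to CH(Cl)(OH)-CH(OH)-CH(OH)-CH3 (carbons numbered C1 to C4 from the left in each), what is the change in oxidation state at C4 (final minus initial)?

Before: C4 has 1 bond to C, 2 bonds to H, 1 bond to Li → oxidation state -3.
After: C4 has 1 bond to C, 3 bonds to H → oxidation state -3.
Δ = -3 − (-3) = 0, so no net redox change at C4.

0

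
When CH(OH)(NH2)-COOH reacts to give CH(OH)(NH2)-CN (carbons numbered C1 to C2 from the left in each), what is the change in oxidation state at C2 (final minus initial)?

0

Before: C2 has 1 bond to C, 3 bonds to O → oxidation state +3.
After: C2 has 1 bond to C, 3 bonds to N → oxidation state +3.
Δ = +3 − (+3) = 0, so no net redox change at C2.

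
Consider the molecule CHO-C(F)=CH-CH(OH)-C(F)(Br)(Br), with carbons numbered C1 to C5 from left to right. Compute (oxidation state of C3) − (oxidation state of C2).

C3: 3C, 1H → 0 − 1 = -1
C2: 3C, 1F → 0 + 1 = +1
Difference: -1 − (+1) = -2.

-2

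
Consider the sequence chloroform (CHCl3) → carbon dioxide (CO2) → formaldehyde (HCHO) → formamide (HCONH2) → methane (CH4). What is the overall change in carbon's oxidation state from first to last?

Carbon oxidation states along the series — chloroform: +2, carbon dioxide: +4, formaldehyde: 0, formamide: +2, methane: -4.
Net change = -4 − (+2) = -6.

-6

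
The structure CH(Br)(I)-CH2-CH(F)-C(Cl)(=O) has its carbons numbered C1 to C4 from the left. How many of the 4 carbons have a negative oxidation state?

Tallying each carbon's bonds:
C1: 1C, 1H, 1Br, 1I → 0 − 1 + 1 + 1 = +1
C2: 2C, 2H → 0 − 2 = -2
C3: 2C, 1H, 1F → 0 − 1 + 1 = 0
C4: 1C, 2O, 1Cl → 0 + 2 + 1 = +3
1 carbon (C2) meets the condition.

1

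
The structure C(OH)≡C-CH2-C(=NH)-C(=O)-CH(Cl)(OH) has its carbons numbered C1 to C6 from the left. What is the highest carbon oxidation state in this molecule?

Bonds to more-electronegative neighbours contribute +1 each, bonds to H or metals contribute −1 each, and C–C bonds contribute 0. Tallying each carbon:
C1: 3C, 1O → 0 + 1 = +1
C2: 4C → 0 = 0
C3: 2C, 2H → 0 − 2 = -2
C4: 2C, 2N → 0 + 2 = +2
C5: 2C, 2O → 0 + 2 = +2
C6: 1C, 1H, 1O, 1Cl → 0 − 1 + 1 + 1 = +1
The highest value is +2.

+2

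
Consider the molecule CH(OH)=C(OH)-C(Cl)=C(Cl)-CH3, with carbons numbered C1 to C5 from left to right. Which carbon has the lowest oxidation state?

Tallying each carbon's bonds:
C1: 2C, 1H, 1O → 0 − 1 + 1 = 0
C2: 3C, 1O → 0 + 1 = +1
C3: 3C, 1Cl → 0 + 1 = +1
C4: 3C, 1Cl → 0 + 1 = +1
C5: 1C, 3H → 0 − 3 = -3
The most reduced carbon is C5 at -3.

C5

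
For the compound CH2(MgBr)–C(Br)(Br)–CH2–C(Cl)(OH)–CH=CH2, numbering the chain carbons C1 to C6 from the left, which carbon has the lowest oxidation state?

Tallying each carbon's bonds:
C1: 1C, 2H, 1Mg → 0 − 2 − 1 = -3
C2: 2C, 2Br → 0 + 2 = +2
C3: 2C, 2H → 0 − 2 = -2
C4: 2C, 1O, 1Cl → 0 + 1 + 1 = +2
C5: 3C, 1H → 0 − 1 = -1
C6: 2C, 2H → 0 − 2 = -2
The most reduced carbon is C1 at -3.

C1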